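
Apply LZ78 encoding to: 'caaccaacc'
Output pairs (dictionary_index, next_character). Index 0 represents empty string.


LZ78 encoding steps:
Dictionary: {0: ''}
Step 1: w='' (idx 0), next='c' -> output (0, 'c'), add 'c' as idx 1
Step 2: w='' (idx 0), next='a' -> output (0, 'a'), add 'a' as idx 2
Step 3: w='a' (idx 2), next='c' -> output (2, 'c'), add 'ac' as idx 3
Step 4: w='c' (idx 1), next='a' -> output (1, 'a'), add 'ca' as idx 4
Step 5: w='ac' (idx 3), next='c' -> output (3, 'c'), add 'acc' as idx 5


Encoded: [(0, 'c'), (0, 'a'), (2, 'c'), (1, 'a'), (3, 'c')]


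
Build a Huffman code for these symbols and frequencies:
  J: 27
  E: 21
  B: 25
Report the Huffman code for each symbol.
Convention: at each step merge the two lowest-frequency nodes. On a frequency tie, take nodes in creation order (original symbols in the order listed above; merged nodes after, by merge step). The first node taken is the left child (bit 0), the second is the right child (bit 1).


Huffman tree construction:
Step 1: Merge E(21) + B(25) = 46
Step 2: Merge J(27) + (E+B)(46) = 73
Read each symbol's code off the tree from the root (left child = 0, right child = 1).

Codes:
  J: 0 (length 1)
  E: 10 (length 2)
  B: 11 (length 2)
Average code length: 119/73 = 1.6301 bits/symbol


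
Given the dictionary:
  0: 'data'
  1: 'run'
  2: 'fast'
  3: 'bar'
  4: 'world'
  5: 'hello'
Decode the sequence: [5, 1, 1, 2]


Look up each index in the dictionary:
  5 -> 'hello'
  1 -> 'run'
  1 -> 'run'
  2 -> 'fast'

Decoded: "hello run run fast"


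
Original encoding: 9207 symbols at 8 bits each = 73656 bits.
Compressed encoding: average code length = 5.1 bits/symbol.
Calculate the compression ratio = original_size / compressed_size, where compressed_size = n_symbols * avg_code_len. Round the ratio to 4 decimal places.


original_size = n_symbols * orig_bits = 9207 * 8 = 73656 bits
compressed_size = n_symbols * avg_code_len = 9207 * 5.1 = 46955.7 bits
ratio = original_size / compressed_size = 73656 / 46955.7 = 1.5686

Compression ratio = 1.5686


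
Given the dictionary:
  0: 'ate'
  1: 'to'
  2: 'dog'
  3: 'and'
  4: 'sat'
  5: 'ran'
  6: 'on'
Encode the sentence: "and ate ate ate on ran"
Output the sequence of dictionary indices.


Look up each word in the dictionary:
  'and' -> 3
  'ate' -> 0
  'ate' -> 0
  'ate' -> 0
  'on' -> 6
  'ran' -> 5

Encoded: [3, 0, 0, 0, 6, 5]


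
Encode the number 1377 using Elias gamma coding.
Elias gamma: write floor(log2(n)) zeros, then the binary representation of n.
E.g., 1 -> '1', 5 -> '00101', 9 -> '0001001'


num_bits = floor(log2(1377)) + 1 = 11
leading_zeros = num_bits - 1 = 10
binary(1377) = 10101100001

Elias gamma(1377) = '0000000000' + '10101100001' = 000000000010101100001 (21 bits)


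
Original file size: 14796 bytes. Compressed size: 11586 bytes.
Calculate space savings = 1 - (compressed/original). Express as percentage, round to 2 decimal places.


ratio = compressed/original = 11586/14796 = 0.783049
savings = 1 - ratio = 1 - 0.783049 = 0.216951
as a percentage: 0.216951 * 100 = 21.7%

Space savings = 1 - 11586/14796 = 21.7%


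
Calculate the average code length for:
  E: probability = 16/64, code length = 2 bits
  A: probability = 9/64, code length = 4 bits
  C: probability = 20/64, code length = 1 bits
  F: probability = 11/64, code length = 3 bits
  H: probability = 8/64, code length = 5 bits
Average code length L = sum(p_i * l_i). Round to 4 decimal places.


Weighted contributions p_i * l_i:
  E: (16/64) * 2 = 32/64
  A: (9/64) * 4 = 36/64
  C: (20/64) * 1 = 20/64
  F: (11/64) * 3 = 33/64
  H: (8/64) * 5 = 40/64
Sum = (32 + 36 + 20 + 33 + 40)/64 = 161/64

L = 161/64 = 2.5156 bits/symbol


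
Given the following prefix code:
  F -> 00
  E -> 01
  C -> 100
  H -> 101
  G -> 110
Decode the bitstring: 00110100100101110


Decoding step by step:
Bits 00 -> F
Bits 110 -> G
Bits 100 -> C
Bits 100 -> C
Bits 101 -> H
Bits 110 -> G


Decoded message: FGCCHG


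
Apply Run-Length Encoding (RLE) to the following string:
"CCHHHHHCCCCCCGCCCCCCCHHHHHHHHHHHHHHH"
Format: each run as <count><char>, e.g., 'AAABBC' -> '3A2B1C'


Scanning runs left to right:
  i=0: run of 'C' x 2 -> '2C'
  i=2: run of 'H' x 5 -> '5H'
  i=7: run of 'C' x 6 -> '6C'
  i=13: run of 'G' x 1 -> '1G'
  i=14: run of 'C' x 7 -> '7C'
  i=21: run of 'H' x 15 -> '15H'

RLE = 2C5H6C1G7C15H


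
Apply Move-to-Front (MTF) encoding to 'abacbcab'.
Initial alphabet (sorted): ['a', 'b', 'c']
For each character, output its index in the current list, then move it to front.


MTF encoding:
'a': index 0 in ['a', 'b', 'c'] -> ['a', 'b', 'c']
'b': index 1 in ['a', 'b', 'c'] -> ['b', 'a', 'c']
'a': index 1 in ['b', 'a', 'c'] -> ['a', 'b', 'c']
'c': index 2 in ['a', 'b', 'c'] -> ['c', 'a', 'b']
'b': index 2 in ['c', 'a', 'b'] -> ['b', 'c', 'a']
'c': index 1 in ['b', 'c', 'a'] -> ['c', 'b', 'a']
'a': index 2 in ['c', 'b', 'a'] -> ['a', 'c', 'b']
'b': index 2 in ['a', 'c', 'b'] -> ['b', 'a', 'c']


Output: [0, 1, 1, 2, 2, 1, 2, 2]


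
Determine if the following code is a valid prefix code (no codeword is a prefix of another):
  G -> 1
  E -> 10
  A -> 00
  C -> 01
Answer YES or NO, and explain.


Checking each pair (does one codeword prefix another?):
  G='1' vs E='10': prefix -- VIOLATION

NO -- this is NOT a valid prefix code. G (1) is a prefix of E (10).


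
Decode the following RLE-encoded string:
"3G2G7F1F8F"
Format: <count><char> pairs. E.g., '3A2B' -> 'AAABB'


Expanding each <count><char> pair:
  3G -> 'GGG'
  2G -> 'GG'
  7F -> 'FFFFFFF'
  1F -> 'F'
  8F -> 'FFFFFFFF'

Decoded = GGGGGFFFFFFFFFFFFFFFF


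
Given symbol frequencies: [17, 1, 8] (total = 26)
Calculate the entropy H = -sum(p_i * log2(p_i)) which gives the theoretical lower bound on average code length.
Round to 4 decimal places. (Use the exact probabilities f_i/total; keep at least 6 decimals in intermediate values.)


Per-symbol terms -p_i * log2(p_i) with p_i = f_i/26:
  p = 17/26 = 0.653846: log2(p) = -0.612977, -p*log2(p) = 0.400793
  p = 1/26 = 0.038462: log2(p) = -4.700440, -p*log2(p) = 0.180786
  p = 8/26 = 0.307692: log2(p) = -1.700440, -p*log2(p) = 0.523212
H = 0.400793 + 0.180786 + 0.523212 = 1.104791

H = 1.1048 bits/symbol


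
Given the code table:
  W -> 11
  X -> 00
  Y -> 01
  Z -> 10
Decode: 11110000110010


Decoding:
11 -> W
11 -> W
00 -> X
00 -> X
11 -> W
00 -> X
10 -> Z


Result: WWXXWXZ


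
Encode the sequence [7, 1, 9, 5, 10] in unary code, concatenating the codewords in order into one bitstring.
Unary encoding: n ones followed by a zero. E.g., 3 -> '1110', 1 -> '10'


Encode each number as n ones followed by a terminating 0:
  7 -> 11111110 (8 bits)
  1 -> 10 (2 bits)
  9 -> 1111111110 (10 bits)
  5 -> 111110 (6 bits)
  10 -> 11111111110 (11 bits)
Total length = 8 + 2 + 10 + 6 + 11 = 37 bits.

Unary([7, 1, 9, 5, 10]) = 1111111010111111111011111011111111110 (37 bits)


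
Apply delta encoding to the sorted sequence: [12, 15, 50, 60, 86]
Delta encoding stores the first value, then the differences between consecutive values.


First value: 12
Deltas:
  15 - 12 = 3
  50 - 15 = 35
  60 - 50 = 10
  86 - 60 = 26


Delta encoded: [12, 3, 35, 10, 26]


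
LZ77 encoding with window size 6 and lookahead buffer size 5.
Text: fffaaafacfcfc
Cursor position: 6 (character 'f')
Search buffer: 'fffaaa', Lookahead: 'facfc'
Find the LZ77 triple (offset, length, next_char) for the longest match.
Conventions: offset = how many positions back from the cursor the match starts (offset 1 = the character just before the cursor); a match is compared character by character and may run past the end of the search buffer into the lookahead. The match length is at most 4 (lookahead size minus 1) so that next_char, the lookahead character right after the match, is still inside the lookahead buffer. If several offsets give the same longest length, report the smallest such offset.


Try each offset into the search buffer:
  offset=1 (pos 5, char 'a'): match length 0
  offset=2 (pos 4, char 'a'): match length 0
  offset=3 (pos 3, char 'a'): match length 0
  offset=4 (pos 2, char 'f'): match length 2
  offset=5 (pos 1, char 'f'): match length 1
  offset=6 (pos 0, char 'f'): match length 1
Longest match has length 2 at offset 4.
next_char = character at position 6 + 2 = 8 -> 'c'

Best match: offset=4, length=2 (matching 'fa' starting at position 2)
LZ77 triple: (4, 2, 'c')


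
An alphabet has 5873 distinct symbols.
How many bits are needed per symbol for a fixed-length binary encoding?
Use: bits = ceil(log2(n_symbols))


log2(5873) = 12.5199
Bracket: 2^12 = 4096 < 5873 <= 2^13 = 8192
So ceil(log2(5873)) = 13

bits = ceil(log2(5873)) = ceil(12.5199) = 13 bits


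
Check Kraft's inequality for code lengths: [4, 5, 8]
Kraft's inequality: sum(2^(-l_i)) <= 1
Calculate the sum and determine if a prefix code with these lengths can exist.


Sum = 2^(-4) + 2^(-5) + 2^(-8)
    = 0.0625 + 0.03125 + 0.00390625
    = 25/256 = 0.09765625
Since 0.09765625 <= 1, Kraft's inequality IS satisfied.
A prefix code with these lengths CAN exist.

Kraft sum = 0.09765625. Satisfied.


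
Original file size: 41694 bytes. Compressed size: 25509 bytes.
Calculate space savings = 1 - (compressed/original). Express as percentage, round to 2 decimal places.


ratio = compressed/original = 25509/41694 = 0.611815
savings = 1 - ratio = 1 - 0.611815 = 0.388185
as a percentage: 0.388185 * 100 = 38.82%

Space savings = 1 - 25509/41694 = 38.82%


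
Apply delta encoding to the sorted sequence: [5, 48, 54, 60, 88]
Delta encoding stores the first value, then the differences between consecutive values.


First value: 5
Deltas:
  48 - 5 = 43
  54 - 48 = 6
  60 - 54 = 6
  88 - 60 = 28


Delta encoded: [5, 43, 6, 6, 28]


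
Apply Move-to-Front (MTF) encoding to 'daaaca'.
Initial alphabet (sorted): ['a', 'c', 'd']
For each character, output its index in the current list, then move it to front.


MTF encoding:
'd': index 2 in ['a', 'c', 'd'] -> ['d', 'a', 'c']
'a': index 1 in ['d', 'a', 'c'] -> ['a', 'd', 'c']
'a': index 0 in ['a', 'd', 'c'] -> ['a', 'd', 'c']
'a': index 0 in ['a', 'd', 'c'] -> ['a', 'd', 'c']
'c': index 2 in ['a', 'd', 'c'] -> ['c', 'a', 'd']
'a': index 1 in ['c', 'a', 'd'] -> ['a', 'c', 'd']


Output: [2, 1, 0, 0, 2, 1]


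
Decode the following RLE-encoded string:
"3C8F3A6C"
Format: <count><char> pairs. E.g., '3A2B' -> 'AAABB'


Expanding each <count><char> pair:
  3C -> 'CCC'
  8F -> 'FFFFFFFF'
  3A -> 'AAA'
  6C -> 'CCCCCC'

Decoded = CCCFFFFFFFFAAACCCCCC


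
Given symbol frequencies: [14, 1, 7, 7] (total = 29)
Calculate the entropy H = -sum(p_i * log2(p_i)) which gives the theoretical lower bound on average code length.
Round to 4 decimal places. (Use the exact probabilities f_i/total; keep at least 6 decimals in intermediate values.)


Per-symbol terms -p_i * log2(p_i) with p_i = f_i/29:
  p = 14/29 = 0.482759: log2(p) = -1.050626, -p*log2(p) = 0.507199
  p = 1/29 = 0.034483: log2(p) = -4.857981, -p*log2(p) = 0.167517
  p = 7/29 = 0.241379: log2(p) = -2.050626, -p*log2(p) = 0.494979
  p = 7/29 = 0.241379: log2(p) = -2.050626, -p*log2(p) = 0.494979
H = 0.507199 + 0.167517 + 0.494979 + 0.494979 = 1.664674

H = 1.6647 bits/symbol


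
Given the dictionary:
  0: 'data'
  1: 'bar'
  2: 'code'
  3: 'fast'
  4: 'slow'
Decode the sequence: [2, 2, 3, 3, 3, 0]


Look up each index in the dictionary:
  2 -> 'code'
  2 -> 'code'
  3 -> 'fast'
  3 -> 'fast'
  3 -> 'fast'
  0 -> 'data'

Decoded: "code code fast fast fast data"


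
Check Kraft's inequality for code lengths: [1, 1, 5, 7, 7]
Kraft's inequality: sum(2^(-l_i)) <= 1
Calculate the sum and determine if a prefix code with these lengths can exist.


Sum = 2^(-1) + 2^(-1) + 2^(-5) + 2^(-7) + 2^(-7)
    = 0.5 + 0.5 + 0.03125 + 0.0078125 + 0.0078125
    = 134/128 = 1.046875
Since 1.046875 > 1, Kraft's inequality is NOT satisfied.
A prefix code with these lengths CANNOT exist.

Kraft sum = 1.046875. Not satisfied.


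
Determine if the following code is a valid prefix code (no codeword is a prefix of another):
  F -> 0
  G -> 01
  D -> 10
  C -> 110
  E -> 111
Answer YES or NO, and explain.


Checking each pair (does one codeword prefix another?):
  F='0' vs G='01': prefix -- VIOLATION

NO -- this is NOT a valid prefix code. F (0) is a prefix of G (01).


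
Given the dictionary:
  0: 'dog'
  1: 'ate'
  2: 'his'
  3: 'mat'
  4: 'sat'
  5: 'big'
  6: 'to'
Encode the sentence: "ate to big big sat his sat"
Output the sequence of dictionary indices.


Look up each word in the dictionary:
  'ate' -> 1
  'to' -> 6
  'big' -> 5
  'big' -> 5
  'sat' -> 4
  'his' -> 2
  'sat' -> 4

Encoded: [1, 6, 5, 5, 4, 2, 4]


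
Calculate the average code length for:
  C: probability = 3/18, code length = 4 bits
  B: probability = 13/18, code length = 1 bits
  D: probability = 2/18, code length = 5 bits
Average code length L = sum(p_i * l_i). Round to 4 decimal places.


Weighted contributions p_i * l_i:
  C: (3/18) * 4 = 12/18
  B: (13/18) * 1 = 13/18
  D: (2/18) * 5 = 10/18
Sum = (12 + 13 + 10)/18 = 35/18

L = 35/18 = 1.9444 bits/symbol


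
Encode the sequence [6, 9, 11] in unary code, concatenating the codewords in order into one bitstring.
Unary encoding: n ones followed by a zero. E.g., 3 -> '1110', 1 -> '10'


Encode each number as n ones followed by a terminating 0:
  6 -> 1111110 (7 bits)
  9 -> 1111111110 (10 bits)
  11 -> 111111111110 (12 bits)
Total length = 7 + 10 + 12 = 29 bits.

Unary([6, 9, 11]) = 11111101111111110111111111110 (29 bits)


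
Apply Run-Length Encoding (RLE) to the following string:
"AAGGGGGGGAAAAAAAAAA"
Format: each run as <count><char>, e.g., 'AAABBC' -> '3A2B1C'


Scanning runs left to right:
  i=0: run of 'A' x 2 -> '2A'
  i=2: run of 'G' x 7 -> '7G'
  i=9: run of 'A' x 10 -> '10A'

RLE = 2A7G10A


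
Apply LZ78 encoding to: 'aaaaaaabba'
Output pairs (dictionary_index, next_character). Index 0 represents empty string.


LZ78 encoding steps:
Dictionary: {0: ''}
Step 1: w='' (idx 0), next='a' -> output (0, 'a'), add 'a' as idx 1
Step 2: w='a' (idx 1), next='a' -> output (1, 'a'), add 'aa' as idx 2
Step 3: w='aa' (idx 2), next='a' -> output (2, 'a'), add 'aaa' as idx 3
Step 4: w='a' (idx 1), next='b' -> output (1, 'b'), add 'ab' as idx 4
Step 5: w='' (idx 0), next='b' -> output (0, 'b'), add 'b' as idx 5
Step 6: w='a' (idx 1), end of input -> output (1, '')


Encoded: [(0, 'a'), (1, 'a'), (2, 'a'), (1, 'b'), (0, 'b'), (1, '')]


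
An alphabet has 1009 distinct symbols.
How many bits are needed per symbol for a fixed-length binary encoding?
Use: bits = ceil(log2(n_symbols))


log2(1009) = 9.9787
Bracket: 2^9 = 512 < 1009 <= 2^10 = 1024
So ceil(log2(1009)) = 10

bits = ceil(log2(1009)) = ceil(9.9787) = 10 bits


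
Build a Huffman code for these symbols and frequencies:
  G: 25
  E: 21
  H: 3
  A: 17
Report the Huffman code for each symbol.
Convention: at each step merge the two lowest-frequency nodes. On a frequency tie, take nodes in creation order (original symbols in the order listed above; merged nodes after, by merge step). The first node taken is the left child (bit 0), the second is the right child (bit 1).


Huffman tree construction:
Step 1: Merge H(3) + A(17) = 20
Step 2: Merge (H+A)(20) + E(21) = 41
Step 3: Merge G(25) + ((H+A)+E)(41) = 66
Read each symbol's code off the tree from the root (left child = 0, right child = 1).

Codes:
  G: 0 (length 1)
  E: 11 (length 2)
  H: 100 (length 3)
  A: 101 (length 3)
Average code length: 127/66 = 1.9242 bits/symbol


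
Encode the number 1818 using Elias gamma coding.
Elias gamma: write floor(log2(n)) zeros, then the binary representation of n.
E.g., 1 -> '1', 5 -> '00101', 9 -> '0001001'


num_bits = floor(log2(1818)) + 1 = 11
leading_zeros = num_bits - 1 = 10
binary(1818) = 11100011010

Elias gamma(1818) = '0000000000' + '11100011010' = 000000000011100011010 (21 bits)


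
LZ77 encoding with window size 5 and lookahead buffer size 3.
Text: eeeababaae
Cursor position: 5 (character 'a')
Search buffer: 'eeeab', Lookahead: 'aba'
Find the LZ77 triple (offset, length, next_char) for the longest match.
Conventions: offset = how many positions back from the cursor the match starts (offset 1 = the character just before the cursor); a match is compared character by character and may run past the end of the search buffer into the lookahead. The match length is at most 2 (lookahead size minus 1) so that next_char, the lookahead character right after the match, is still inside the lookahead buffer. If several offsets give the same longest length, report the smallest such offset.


Try each offset into the search buffer:
  offset=1 (pos 4, char 'b'): match length 0
  offset=2 (pos 3, char 'a'): match length 2
  offset=3 (pos 2, char 'e'): match length 0
  offset=4 (pos 1, char 'e'): match length 0
  offset=5 (pos 0, char 'e'): match length 0
Longest match has length 2 at offset 2.
next_char = character at position 5 + 2 = 7 -> 'a'

Best match: offset=2, length=2 (matching 'ab' starting at position 3)
LZ77 triple: (2, 2, 'a')


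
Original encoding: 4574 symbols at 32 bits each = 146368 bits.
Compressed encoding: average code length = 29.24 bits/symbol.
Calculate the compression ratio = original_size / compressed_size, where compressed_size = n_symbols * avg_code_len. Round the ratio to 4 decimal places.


original_size = n_symbols * orig_bits = 4574 * 32 = 146368 bits
compressed_size = n_symbols * avg_code_len = 4574 * 29.24 = 133743.76 bits
ratio = original_size / compressed_size = 146368 / 133743.76 = 1.0944

Compression ratio = 1.0944


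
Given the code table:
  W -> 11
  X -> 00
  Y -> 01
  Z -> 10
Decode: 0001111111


Decoding:
00 -> X
01 -> Y
11 -> W
11 -> W
11 -> W


Result: XYWWW


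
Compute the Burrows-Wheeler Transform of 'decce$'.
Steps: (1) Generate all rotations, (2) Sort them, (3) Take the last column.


Rotations (sorted):
  0: $decce -> last char: e
  1: cce$de -> last char: e
  2: ce$dec -> last char: c
  3: decce$ -> last char: $
  4: e$decc -> last char: c
  5: ecce$d -> last char: d


BWT = eec$cd


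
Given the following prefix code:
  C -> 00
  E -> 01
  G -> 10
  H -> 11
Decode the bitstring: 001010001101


Decoding step by step:
Bits 00 -> C
Bits 10 -> G
Bits 10 -> G
Bits 00 -> C
Bits 11 -> H
Bits 01 -> E


Decoded message: CGGCHE


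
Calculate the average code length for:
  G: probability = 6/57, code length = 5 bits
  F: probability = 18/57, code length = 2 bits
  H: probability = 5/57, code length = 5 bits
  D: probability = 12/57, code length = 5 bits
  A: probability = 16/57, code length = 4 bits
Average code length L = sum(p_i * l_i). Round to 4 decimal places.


Weighted contributions p_i * l_i:
  G: (6/57) * 5 = 30/57
  F: (18/57) * 2 = 36/57
  H: (5/57) * 5 = 25/57
  D: (12/57) * 5 = 60/57
  A: (16/57) * 4 = 64/57
Sum = (30 + 36 + 25 + 60 + 64)/57 = 215/57

L = 215/57 = 3.7719 bits/symbol


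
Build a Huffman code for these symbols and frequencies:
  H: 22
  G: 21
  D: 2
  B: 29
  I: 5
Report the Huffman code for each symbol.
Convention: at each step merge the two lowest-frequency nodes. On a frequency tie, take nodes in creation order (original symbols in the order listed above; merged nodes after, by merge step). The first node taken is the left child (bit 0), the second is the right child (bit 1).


Huffman tree construction:
Step 1: Merge D(2) + I(5) = 7
Step 2: Merge (D+I)(7) + G(21) = 28
Step 3: Merge H(22) + ((D+I)+G)(28) = 50
Step 4: Merge B(29) + (H+((D+I)+G))(50) = 79
Read each symbol's code off the tree from the root (left child = 0, right child = 1).

Codes:
  H: 10 (length 2)
  G: 111 (length 3)
  D: 1100 (length 4)
  B: 0 (length 1)
  I: 1101 (length 4)
Average code length: 164/79 = 2.0759 bits/symbol


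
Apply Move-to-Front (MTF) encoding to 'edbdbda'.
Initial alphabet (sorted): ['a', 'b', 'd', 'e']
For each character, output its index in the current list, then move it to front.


MTF encoding:
'e': index 3 in ['a', 'b', 'd', 'e'] -> ['e', 'a', 'b', 'd']
'd': index 3 in ['e', 'a', 'b', 'd'] -> ['d', 'e', 'a', 'b']
'b': index 3 in ['d', 'e', 'a', 'b'] -> ['b', 'd', 'e', 'a']
'd': index 1 in ['b', 'd', 'e', 'a'] -> ['d', 'b', 'e', 'a']
'b': index 1 in ['d', 'b', 'e', 'a'] -> ['b', 'd', 'e', 'a']
'd': index 1 in ['b', 'd', 'e', 'a'] -> ['d', 'b', 'e', 'a']
'a': index 3 in ['d', 'b', 'e', 'a'] -> ['a', 'd', 'b', 'e']


Output: [3, 3, 3, 1, 1, 1, 3]


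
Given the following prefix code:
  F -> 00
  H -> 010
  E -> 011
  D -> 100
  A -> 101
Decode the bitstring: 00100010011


Decoding step by step:
Bits 00 -> F
Bits 100 -> D
Bits 010 -> H
Bits 011 -> E


Decoded message: FDHE


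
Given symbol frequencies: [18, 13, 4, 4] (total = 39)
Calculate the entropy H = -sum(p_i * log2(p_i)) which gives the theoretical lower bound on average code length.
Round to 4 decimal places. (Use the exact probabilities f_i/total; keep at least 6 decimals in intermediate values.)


Per-symbol terms -p_i * log2(p_i) with p_i = f_i/39:
  p = 18/39 = 0.461538: log2(p) = -1.115477, -p*log2(p) = 0.514836
  p = 13/39 = 0.333333: log2(p) = -1.584963, -p*log2(p) = 0.528321
  p = 4/39 = 0.102564: log2(p) = -3.285402, -p*log2(p) = 0.336964
  p = 4/39 = 0.102564: log2(p) = -3.285402, -p*log2(p) = 0.336964
H = 0.514836 + 0.528321 + 0.336964 + 0.336964 = 1.717085

H = 1.7171 bits/symbol


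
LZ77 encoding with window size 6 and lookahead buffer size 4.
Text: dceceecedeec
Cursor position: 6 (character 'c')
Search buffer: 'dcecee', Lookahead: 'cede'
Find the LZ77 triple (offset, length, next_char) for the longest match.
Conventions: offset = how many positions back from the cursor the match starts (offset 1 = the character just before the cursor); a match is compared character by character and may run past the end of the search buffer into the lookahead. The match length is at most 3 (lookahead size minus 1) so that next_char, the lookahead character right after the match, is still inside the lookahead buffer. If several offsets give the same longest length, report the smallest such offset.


Try each offset into the search buffer:
  offset=1 (pos 5, char 'e'): match length 0
  offset=2 (pos 4, char 'e'): match length 0
  offset=3 (pos 3, char 'c'): match length 2
  offset=4 (pos 2, char 'e'): match length 0
  offset=5 (pos 1, char 'c'): match length 2
  offset=6 (pos 0, char 'd'): match length 0
Longest match has length 2, found at offsets 3, 5; take the smallest, offset 3.
next_char = character at position 6 + 2 = 8 -> 'd'

Best match: offset=3, length=2 (matching 'ce' starting at position 3)
LZ77 triple: (3, 2, 'd')


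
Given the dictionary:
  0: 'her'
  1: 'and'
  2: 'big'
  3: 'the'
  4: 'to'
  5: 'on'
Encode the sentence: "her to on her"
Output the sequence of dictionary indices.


Look up each word in the dictionary:
  'her' -> 0
  'to' -> 4
  'on' -> 5
  'her' -> 0

Encoded: [0, 4, 5, 0]


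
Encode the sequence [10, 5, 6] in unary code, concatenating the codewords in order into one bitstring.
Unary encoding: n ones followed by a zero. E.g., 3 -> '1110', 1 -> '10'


Encode each number as n ones followed by a terminating 0:
  10 -> 11111111110 (11 bits)
  5 -> 111110 (6 bits)
  6 -> 1111110 (7 bits)
Total length = 11 + 6 + 7 = 24 bits.

Unary([10, 5, 6]) = 111111111101111101111110 (24 bits)


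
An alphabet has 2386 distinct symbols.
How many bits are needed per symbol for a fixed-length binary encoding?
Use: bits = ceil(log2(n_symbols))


log2(2386) = 11.2204
Bracket: 2^11 = 2048 < 2386 <= 2^12 = 4096
So ceil(log2(2386)) = 12

bits = ceil(log2(2386)) = ceil(11.2204) = 12 bits


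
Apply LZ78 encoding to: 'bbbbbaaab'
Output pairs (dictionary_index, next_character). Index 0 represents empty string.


LZ78 encoding steps:
Dictionary: {0: ''}
Step 1: w='' (idx 0), next='b' -> output (0, 'b'), add 'b' as idx 1
Step 2: w='b' (idx 1), next='b' -> output (1, 'b'), add 'bb' as idx 2
Step 3: w='bb' (idx 2), next='a' -> output (2, 'a'), add 'bba' as idx 3
Step 4: w='' (idx 0), next='a' -> output (0, 'a'), add 'a' as idx 4
Step 5: w='a' (idx 4), next='b' -> output (4, 'b'), add 'ab' as idx 5


Encoded: [(0, 'b'), (1, 'b'), (2, 'a'), (0, 'a'), (4, 'b')]


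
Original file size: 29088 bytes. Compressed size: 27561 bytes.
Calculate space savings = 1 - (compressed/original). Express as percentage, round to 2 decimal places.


ratio = compressed/original = 27561/29088 = 0.947504
savings = 1 - ratio = 1 - 0.947504 = 0.052496
as a percentage: 0.052496 * 100 = 5.25%

Space savings = 1 - 27561/29088 = 5.25%


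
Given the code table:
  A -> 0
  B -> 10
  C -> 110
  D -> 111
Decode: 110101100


Decoding:
110 -> C
10 -> B
110 -> C
0 -> A


Result: CBCA


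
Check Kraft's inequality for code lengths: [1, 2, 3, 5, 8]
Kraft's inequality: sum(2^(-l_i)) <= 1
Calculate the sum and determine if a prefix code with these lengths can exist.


Sum = 2^(-1) + 2^(-2) + 2^(-3) + 2^(-5) + 2^(-8)
    = 0.5 + 0.25 + 0.125 + 0.03125 + 0.00390625
    = 233/256 = 0.91015625
Since 0.91015625 <= 1, Kraft's inequality IS satisfied.
A prefix code with these lengths CAN exist.

Kraft sum = 0.91015625. Satisfied.


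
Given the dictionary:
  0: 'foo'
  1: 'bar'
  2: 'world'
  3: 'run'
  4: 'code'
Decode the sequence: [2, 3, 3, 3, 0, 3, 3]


Look up each index in the dictionary:
  2 -> 'world'
  3 -> 'run'
  3 -> 'run'
  3 -> 'run'
  0 -> 'foo'
  3 -> 'run'
  3 -> 'run'

Decoded: "world run run run foo run run"


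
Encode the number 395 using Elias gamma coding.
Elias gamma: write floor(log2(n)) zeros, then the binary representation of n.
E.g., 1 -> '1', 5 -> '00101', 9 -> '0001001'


num_bits = floor(log2(395)) + 1 = 9
leading_zeros = num_bits - 1 = 8
binary(395) = 110001011

Elias gamma(395) = '00000000' + '110001011' = 00000000110001011 (17 bits)


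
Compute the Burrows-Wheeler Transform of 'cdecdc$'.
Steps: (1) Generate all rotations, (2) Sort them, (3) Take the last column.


Rotations (sorted):
  0: $cdecdc -> last char: c
  1: c$cdecd -> last char: d
  2: cdc$cde -> last char: e
  3: cdecdc$ -> last char: $
  4: dc$cdec -> last char: c
  5: decdc$c -> last char: c
  6: ecdc$cd -> last char: d


BWT = cde$ccd


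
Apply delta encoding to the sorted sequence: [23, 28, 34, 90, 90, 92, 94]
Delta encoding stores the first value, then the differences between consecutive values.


First value: 23
Deltas:
  28 - 23 = 5
  34 - 28 = 6
  90 - 34 = 56
  90 - 90 = 0
  92 - 90 = 2
  94 - 92 = 2


Delta encoded: [23, 5, 6, 56, 0, 2, 2]


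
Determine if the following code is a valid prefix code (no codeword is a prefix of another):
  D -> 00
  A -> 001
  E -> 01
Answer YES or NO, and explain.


Checking each pair (does one codeword prefix another?):
  D='00' vs A='001': prefix -- VIOLATION

NO -- this is NOT a valid prefix code. D (00) is a prefix of A (001).


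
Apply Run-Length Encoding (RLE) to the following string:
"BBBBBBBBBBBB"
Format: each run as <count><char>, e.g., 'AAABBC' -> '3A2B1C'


Scanning runs left to right:
  i=0: run of 'B' x 12 -> '12B'

RLE = 12B


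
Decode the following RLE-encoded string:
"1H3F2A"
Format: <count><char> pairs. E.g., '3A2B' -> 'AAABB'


Expanding each <count><char> pair:
  1H -> 'H'
  3F -> 'FFF'
  2A -> 'AA'

Decoded = HFFFAA


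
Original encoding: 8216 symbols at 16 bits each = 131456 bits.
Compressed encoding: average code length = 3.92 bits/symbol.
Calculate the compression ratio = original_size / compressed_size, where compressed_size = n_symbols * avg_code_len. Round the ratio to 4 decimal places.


original_size = n_symbols * orig_bits = 8216 * 16 = 131456 bits
compressed_size = n_symbols * avg_code_len = 8216 * 3.92 = 32206.72 bits
ratio = original_size / compressed_size = 131456 / 32206.72 = 4.0816

Compression ratio = 4.0816


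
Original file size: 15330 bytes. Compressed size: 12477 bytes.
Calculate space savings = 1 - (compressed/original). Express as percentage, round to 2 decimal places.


ratio = compressed/original = 12477/15330 = 0.813894
savings = 1 - ratio = 1 - 0.813894 = 0.186106
as a percentage: 0.186106 * 100 = 18.61%

Space savings = 1 - 12477/15330 = 18.61%


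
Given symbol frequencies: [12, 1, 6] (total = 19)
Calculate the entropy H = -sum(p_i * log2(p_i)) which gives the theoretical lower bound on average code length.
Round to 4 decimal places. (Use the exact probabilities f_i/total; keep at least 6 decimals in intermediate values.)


Per-symbol terms -p_i * log2(p_i) with p_i = f_i/19:
  p = 12/19 = 0.631579: log2(p) = -0.662965, -p*log2(p) = 0.418715
  p = 1/19 = 0.052632: log2(p) = -4.247928, -p*log2(p) = 0.223575
  p = 6/19 = 0.315789: log2(p) = -1.662965, -p*log2(p) = 0.525147
H = 0.418715 + 0.223575 + 0.525147 = 1.167437

H = 1.1674 bits/symbol


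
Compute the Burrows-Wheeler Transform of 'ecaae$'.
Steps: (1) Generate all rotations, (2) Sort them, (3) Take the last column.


Rotations (sorted):
  0: $ecaae -> last char: e
  1: aae$ec -> last char: c
  2: ae$eca -> last char: a
  3: caae$e -> last char: e
  4: e$ecaa -> last char: a
  5: ecaae$ -> last char: $


BWT = ecaea$


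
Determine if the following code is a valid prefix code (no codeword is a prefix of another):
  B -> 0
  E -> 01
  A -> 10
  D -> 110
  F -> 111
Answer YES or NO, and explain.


Checking each pair (does one codeword prefix another?):
  B='0' vs E='01': prefix -- VIOLATION

NO -- this is NOT a valid prefix code. B (0) is a prefix of E (01).


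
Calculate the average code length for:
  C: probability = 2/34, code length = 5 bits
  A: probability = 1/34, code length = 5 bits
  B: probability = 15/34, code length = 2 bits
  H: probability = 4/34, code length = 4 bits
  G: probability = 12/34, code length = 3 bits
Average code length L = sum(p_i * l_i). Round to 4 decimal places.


Weighted contributions p_i * l_i:
  C: (2/34) * 5 = 10/34
  A: (1/34) * 5 = 5/34
  B: (15/34) * 2 = 30/34
  H: (4/34) * 4 = 16/34
  G: (12/34) * 3 = 36/34
Sum = (10 + 5 + 30 + 16 + 36)/34 = 97/34

L = 97/34 = 2.8529 bits/symbol


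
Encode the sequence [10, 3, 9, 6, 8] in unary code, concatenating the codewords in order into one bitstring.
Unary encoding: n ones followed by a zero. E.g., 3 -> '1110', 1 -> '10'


Encode each number as n ones followed by a terminating 0:
  10 -> 11111111110 (11 bits)
  3 -> 1110 (4 bits)
  9 -> 1111111110 (10 bits)
  6 -> 1111110 (7 bits)
  8 -> 111111110 (9 bits)
Total length = 11 + 4 + 10 + 7 + 9 = 41 bits.

Unary([10, 3, 9, 6, 8]) = 11111111110111011111111101111110111111110 (41 bits)


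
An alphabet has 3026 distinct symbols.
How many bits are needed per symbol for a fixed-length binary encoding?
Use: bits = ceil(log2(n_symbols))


log2(3026) = 11.5632
Bracket: 2^11 = 2048 < 3026 <= 2^12 = 4096
So ceil(log2(3026)) = 12

bits = ceil(log2(3026)) = ceil(11.5632) = 12 bits


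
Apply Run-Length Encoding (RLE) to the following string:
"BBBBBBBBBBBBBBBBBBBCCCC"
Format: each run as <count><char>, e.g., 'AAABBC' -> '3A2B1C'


Scanning runs left to right:
  i=0: run of 'B' x 19 -> '19B'
  i=19: run of 'C' x 4 -> '4C'

RLE = 19B4C


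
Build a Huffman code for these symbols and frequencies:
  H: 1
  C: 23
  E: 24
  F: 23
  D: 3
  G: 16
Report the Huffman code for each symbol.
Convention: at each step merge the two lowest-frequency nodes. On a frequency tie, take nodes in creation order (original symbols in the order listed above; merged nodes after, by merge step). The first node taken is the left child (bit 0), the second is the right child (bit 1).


Huffman tree construction:
Step 1: Merge H(1) + D(3) = 4
Step 2: Merge (H+D)(4) + G(16) = 20
Step 3: Merge ((H+D)+G)(20) + C(23) = 43
Step 4: Merge F(23) + E(24) = 47
Step 5: Merge (((H+D)+G)+C)(43) + (F+E)(47) = 90
Read each symbol's code off the tree from the root (left child = 0, right child = 1).

Codes:
  H: 0000 (length 4)
  C: 01 (length 2)
  E: 11 (length 2)
  F: 10 (length 2)
  D: 0001 (length 4)
  G: 001 (length 3)
Average code length: 204/90 = 2.2667 bits/symbol


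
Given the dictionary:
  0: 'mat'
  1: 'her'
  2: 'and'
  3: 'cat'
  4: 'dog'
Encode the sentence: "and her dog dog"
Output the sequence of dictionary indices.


Look up each word in the dictionary:
  'and' -> 2
  'her' -> 1
  'dog' -> 4
  'dog' -> 4

Encoded: [2, 1, 4, 4]


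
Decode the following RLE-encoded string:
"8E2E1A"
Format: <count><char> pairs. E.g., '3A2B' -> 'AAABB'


Expanding each <count><char> pair:
  8E -> 'EEEEEEEE'
  2E -> 'EE'
  1A -> 'A'

Decoded = EEEEEEEEEEA


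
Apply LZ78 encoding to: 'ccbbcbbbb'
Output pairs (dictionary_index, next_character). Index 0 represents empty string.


LZ78 encoding steps:
Dictionary: {0: ''}
Step 1: w='' (idx 0), next='c' -> output (0, 'c'), add 'c' as idx 1
Step 2: w='c' (idx 1), next='b' -> output (1, 'b'), add 'cb' as idx 2
Step 3: w='' (idx 0), next='b' -> output (0, 'b'), add 'b' as idx 3
Step 4: w='cb' (idx 2), next='b' -> output (2, 'b'), add 'cbb' as idx 4
Step 5: w='b' (idx 3), next='b' -> output (3, 'b'), add 'bb' as idx 5


Encoded: [(0, 'c'), (1, 'b'), (0, 'b'), (2, 'b'), (3, 'b')]


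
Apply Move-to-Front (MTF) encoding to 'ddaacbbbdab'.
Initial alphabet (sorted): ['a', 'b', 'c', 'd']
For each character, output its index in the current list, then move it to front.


MTF encoding:
'd': index 3 in ['a', 'b', 'c', 'd'] -> ['d', 'a', 'b', 'c']
'd': index 0 in ['d', 'a', 'b', 'c'] -> ['d', 'a', 'b', 'c']
'a': index 1 in ['d', 'a', 'b', 'c'] -> ['a', 'd', 'b', 'c']
'a': index 0 in ['a', 'd', 'b', 'c'] -> ['a', 'd', 'b', 'c']
'c': index 3 in ['a', 'd', 'b', 'c'] -> ['c', 'a', 'd', 'b']
'b': index 3 in ['c', 'a', 'd', 'b'] -> ['b', 'c', 'a', 'd']
'b': index 0 in ['b', 'c', 'a', 'd'] -> ['b', 'c', 'a', 'd']
'b': index 0 in ['b', 'c', 'a', 'd'] -> ['b', 'c', 'a', 'd']
'd': index 3 in ['b', 'c', 'a', 'd'] -> ['d', 'b', 'c', 'a']
'a': index 3 in ['d', 'b', 'c', 'a'] -> ['a', 'd', 'b', 'c']
'b': index 2 in ['a', 'd', 'b', 'c'] -> ['b', 'a', 'd', 'c']


Output: [3, 0, 1, 0, 3, 3, 0, 0, 3, 3, 2]


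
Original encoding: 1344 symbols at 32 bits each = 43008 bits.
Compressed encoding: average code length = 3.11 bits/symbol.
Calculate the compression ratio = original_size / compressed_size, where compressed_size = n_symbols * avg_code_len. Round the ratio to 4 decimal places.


original_size = n_symbols * orig_bits = 1344 * 32 = 43008 bits
compressed_size = n_symbols * avg_code_len = 1344 * 3.11 = 4179.84 bits
ratio = original_size / compressed_size = 43008 / 4179.84 = 10.2894

Compression ratio = 10.2894


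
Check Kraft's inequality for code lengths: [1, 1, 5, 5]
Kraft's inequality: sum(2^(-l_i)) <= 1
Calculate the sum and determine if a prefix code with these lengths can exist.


Sum = 2^(-1) + 2^(-1) + 2^(-5) + 2^(-5)
    = 0.5 + 0.5 + 0.03125 + 0.03125
    = 34/32 = 1.0625
Since 1.0625 > 1, Kraft's inequality is NOT satisfied.
A prefix code with these lengths CANNOT exist.

Kraft sum = 1.0625. Not satisfied.


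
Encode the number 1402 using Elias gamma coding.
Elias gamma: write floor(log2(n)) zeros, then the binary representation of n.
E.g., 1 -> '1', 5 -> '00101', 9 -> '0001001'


num_bits = floor(log2(1402)) + 1 = 11
leading_zeros = num_bits - 1 = 10
binary(1402) = 10101111010

Elias gamma(1402) = '0000000000' + '10101111010' = 000000000010101111010 (21 bits)


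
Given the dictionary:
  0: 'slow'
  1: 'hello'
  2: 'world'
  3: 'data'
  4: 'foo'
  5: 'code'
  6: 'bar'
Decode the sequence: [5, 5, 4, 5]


Look up each index in the dictionary:
  5 -> 'code'
  5 -> 'code'
  4 -> 'foo'
  5 -> 'code'

Decoded: "code code foo code"


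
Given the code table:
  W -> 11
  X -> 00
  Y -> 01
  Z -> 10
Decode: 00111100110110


Decoding:
00 -> X
11 -> W
11 -> W
00 -> X
11 -> W
01 -> Y
10 -> Z


Result: XWWXWYZ


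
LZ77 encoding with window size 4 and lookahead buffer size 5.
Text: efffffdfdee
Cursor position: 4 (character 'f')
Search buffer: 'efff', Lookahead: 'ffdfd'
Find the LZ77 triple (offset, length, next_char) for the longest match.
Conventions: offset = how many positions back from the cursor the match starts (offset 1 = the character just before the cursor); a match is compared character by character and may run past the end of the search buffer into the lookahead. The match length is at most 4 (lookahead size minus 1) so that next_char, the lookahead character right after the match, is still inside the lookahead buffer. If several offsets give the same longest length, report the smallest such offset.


Try each offset into the search buffer:
  offset=1 (pos 3, char 'f'): match length 2
  offset=2 (pos 2, char 'f'): match length 2
  offset=3 (pos 1, char 'f'): match length 2
  offset=4 (pos 0, char 'e'): match length 0
Longest match has length 2, found at offsets 1, 2, 3; take the smallest, offset 1.
next_char = character at position 4 + 2 = 6 -> 'd'

Best match: offset=1, length=2 (matching 'ff' starting at position 3)
LZ77 triple: (1, 2, 'd')


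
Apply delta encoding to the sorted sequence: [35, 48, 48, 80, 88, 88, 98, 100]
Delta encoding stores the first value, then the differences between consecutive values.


First value: 35
Deltas:
  48 - 35 = 13
  48 - 48 = 0
  80 - 48 = 32
  88 - 80 = 8
  88 - 88 = 0
  98 - 88 = 10
  100 - 98 = 2


Delta encoded: [35, 13, 0, 32, 8, 0, 10, 2]


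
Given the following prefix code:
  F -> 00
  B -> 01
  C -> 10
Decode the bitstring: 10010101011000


Decoding step by step:
Bits 10 -> C
Bits 01 -> B
Bits 01 -> B
Bits 01 -> B
Bits 01 -> B
Bits 10 -> C
Bits 00 -> F


Decoded message: CBBBBCF


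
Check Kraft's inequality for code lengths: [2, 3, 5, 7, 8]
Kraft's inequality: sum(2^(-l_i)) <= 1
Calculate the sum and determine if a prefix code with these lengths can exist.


Sum = 2^(-2) + 2^(-3) + 2^(-5) + 2^(-7) + 2^(-8)
    = 0.25 + 0.125 + 0.03125 + 0.0078125 + 0.00390625
    = 107/256 = 0.41796875
Since 0.41796875 <= 1, Kraft's inequality IS satisfied.
A prefix code with these lengths CAN exist.

Kraft sum = 0.41796875. Satisfied.


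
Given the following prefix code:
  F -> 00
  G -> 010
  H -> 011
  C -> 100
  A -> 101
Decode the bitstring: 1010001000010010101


Decoding step by step:
Bits 101 -> A
Bits 00 -> F
Bits 010 -> G
Bits 00 -> F
Bits 010 -> G
Bits 010 -> G
Bits 101 -> A


Decoded message: AFGFGGA


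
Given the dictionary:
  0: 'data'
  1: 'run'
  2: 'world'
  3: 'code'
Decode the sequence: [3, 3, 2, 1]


Look up each index in the dictionary:
  3 -> 'code'
  3 -> 'code'
  2 -> 'world'
  1 -> 'run'

Decoded: "code code world run"


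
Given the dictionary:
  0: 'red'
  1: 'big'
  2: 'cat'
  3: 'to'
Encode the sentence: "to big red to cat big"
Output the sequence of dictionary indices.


Look up each word in the dictionary:
  'to' -> 3
  'big' -> 1
  'red' -> 0
  'to' -> 3
  'cat' -> 2
  'big' -> 1

Encoded: [3, 1, 0, 3, 2, 1]


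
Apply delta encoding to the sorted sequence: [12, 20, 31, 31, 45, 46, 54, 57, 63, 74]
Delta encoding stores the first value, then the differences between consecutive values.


First value: 12
Deltas:
  20 - 12 = 8
  31 - 20 = 11
  31 - 31 = 0
  45 - 31 = 14
  46 - 45 = 1
  54 - 46 = 8
  57 - 54 = 3
  63 - 57 = 6
  74 - 63 = 11


Delta encoded: [12, 8, 11, 0, 14, 1, 8, 3, 6, 11]


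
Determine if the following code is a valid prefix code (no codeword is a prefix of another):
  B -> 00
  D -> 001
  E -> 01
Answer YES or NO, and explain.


Checking each pair (does one codeword prefix another?):
  B='00' vs D='001': prefix -- VIOLATION

NO -- this is NOT a valid prefix code. B (00) is a prefix of D (001).


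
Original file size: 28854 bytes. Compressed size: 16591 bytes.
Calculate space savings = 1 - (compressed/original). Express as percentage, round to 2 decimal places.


ratio = compressed/original = 16591/28854 = 0.574998
savings = 1 - ratio = 1 - 0.574998 = 0.425002
as a percentage: 0.425002 * 100 = 42.5%

Space savings = 1 - 16591/28854 = 42.5%


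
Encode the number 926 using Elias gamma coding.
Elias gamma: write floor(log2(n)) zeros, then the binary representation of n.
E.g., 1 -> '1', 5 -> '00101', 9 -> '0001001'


num_bits = floor(log2(926)) + 1 = 10
leading_zeros = num_bits - 1 = 9
binary(926) = 1110011110

Elias gamma(926) = '000000000' + '1110011110' = 0000000001110011110 (19 bits)
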